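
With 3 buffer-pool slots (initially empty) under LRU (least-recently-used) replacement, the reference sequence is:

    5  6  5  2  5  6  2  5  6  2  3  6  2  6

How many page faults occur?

4

5: fault, frames [5]
6: fault, frames [5, 6]
5: hit
2: fault, frames [6, 5, 2]
5: hit
6: hit
2: hit
5: hit
6: hit
2: hit
3: fault, evict 5, frames [6, 2, 3]
6: hit
2: hit
6: hit
Page faults: 4.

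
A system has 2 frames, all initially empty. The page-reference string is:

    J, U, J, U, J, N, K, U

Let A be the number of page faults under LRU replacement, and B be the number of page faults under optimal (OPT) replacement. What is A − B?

1

Under LRU: F F . . . F F F → 5 faults.
Under OPT: F F . . . F F . → 4 faults.
A − B = 5 − 4 = 1.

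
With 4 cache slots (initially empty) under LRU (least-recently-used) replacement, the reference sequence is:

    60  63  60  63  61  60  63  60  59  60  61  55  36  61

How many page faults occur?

60: fault, frames (60)
63: fault, frames (60 63)
60: hit
63: hit
61: fault, frames (60 63 61)
60: hit
63: hit
60: hit
59: fault, frames (61 63 60 59)
60: hit
61: hit
55: fault, evict 63, frames (59 60 61 55)
36: fault, evict 59, frames (60 61 55 36)
61: hit
Page faults: 6.

6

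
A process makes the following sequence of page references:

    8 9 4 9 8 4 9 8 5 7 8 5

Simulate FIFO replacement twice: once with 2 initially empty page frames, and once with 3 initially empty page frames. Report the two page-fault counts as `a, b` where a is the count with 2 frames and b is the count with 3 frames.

2 frames: F F F . F . F . F F F F → 9 faults.
3 frames: F F F . . . . . F F F . → 6 faults.
6 < 9: adding a frame reduced faults, as is typical.

9, 6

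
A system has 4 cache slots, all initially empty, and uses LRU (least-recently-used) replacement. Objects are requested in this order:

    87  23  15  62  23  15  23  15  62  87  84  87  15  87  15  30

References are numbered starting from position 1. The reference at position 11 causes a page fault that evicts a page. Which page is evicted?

23

pos 1: 87 → fault, frames [87]
pos 2: 23 → fault, frames [87, 23]
pos 3: 15 → fault, frames [87, 23, 15]
pos 4: 62 → fault, frames [87, 23, 15, 62]
pos 5: 23 → hit
pos 6: 15 → hit
pos 7: 23 → hit
pos 8: 15 → hit
pos 9: 62 → hit
pos 10: 87 → hit
pos 11: 84 → fault, evict 23, frames [15, 62, 87, 84]
At position 11, page 23 is evicted.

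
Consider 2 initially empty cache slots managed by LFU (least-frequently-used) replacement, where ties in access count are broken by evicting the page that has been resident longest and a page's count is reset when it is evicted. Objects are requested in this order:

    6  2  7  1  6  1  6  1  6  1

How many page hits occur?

6 → fault, frames {6}
2 → fault, frames {6,2}
7 → fault, evict 6, frames {2,7}
1 → fault, evict 2, frames {7,1}
6 → fault, evict 7, frames {1,6}
1 → hit
6 → hit
1 → hit
6 → hit
1 → hit
Hits: 5.

5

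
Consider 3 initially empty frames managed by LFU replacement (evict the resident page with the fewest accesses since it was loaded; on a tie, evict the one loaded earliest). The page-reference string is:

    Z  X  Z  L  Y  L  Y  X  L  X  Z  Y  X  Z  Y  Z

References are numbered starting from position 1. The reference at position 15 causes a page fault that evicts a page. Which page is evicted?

Z

pos 1: Z → miss, frames (Z)
pos 2: X → miss, frames (Z X)
pos 3: Z → hit
pos 4: L → miss, frames (Z X L)
pos 5: Y → miss, evict X, frames (Z L Y)
pos 6: L → hit
pos 7: Y → hit
pos 8: X → miss, evict Z, frames (L Y X)
pos 9: L → hit
pos 10: X → hit
pos 11: Z → miss, evict Y, frames (L X Z)
pos 12: Y → miss, evict Z, frames (L X Y)
pos 13: X → hit
pos 14: Z → miss, evict Y, frames (L X Z)
pos 15: Y → miss, evict Z, frames (L X Y)
At position 15, page Z is evicted.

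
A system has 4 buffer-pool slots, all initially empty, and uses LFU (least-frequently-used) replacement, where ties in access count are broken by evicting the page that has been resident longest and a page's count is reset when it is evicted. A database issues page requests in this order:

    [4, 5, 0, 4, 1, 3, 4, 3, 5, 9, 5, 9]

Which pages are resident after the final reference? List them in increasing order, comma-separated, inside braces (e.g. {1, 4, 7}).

{3, 4, 5, 9}

4: miss, frames (4)
5: miss, frames (4 5)
0: miss, frames (4 5 0)
4: hit
1: miss, frames (4 5 0 1)
3: miss, evict 5, frames (4 0 1 3)
4: hit
3: hit
5: miss, evict 0, frames (4 1 3 5)
9: miss, evict 1, frames (4 3 5 9)
5: hit
9: hit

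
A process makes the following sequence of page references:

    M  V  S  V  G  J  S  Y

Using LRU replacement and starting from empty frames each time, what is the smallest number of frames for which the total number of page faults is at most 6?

4

f=1: 8 faults
f=2: 7 faults
f=3: 7 faults
f=4: 6 faults
f=5: 6 faults
f=6: 6 faults
Smallest f with faults ≤ 6 is 4.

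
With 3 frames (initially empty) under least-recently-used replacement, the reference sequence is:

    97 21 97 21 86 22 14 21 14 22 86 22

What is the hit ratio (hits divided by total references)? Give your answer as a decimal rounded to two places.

97 → fault, frames (97)
21 → fault, frames (97 21)
97 → hit
21 → hit
86 → fault, frames (97 21 86)
22 → fault, evict 97, frames (21 86 22)
14 → fault, evict 21, frames (86 22 14)
21 → fault, evict 86, frames (22 14 21)
14 → hit
22 → hit
86 → fault, evict 21, frames (14 22 86)
22 → hit
Hits: 5 of 12 references → 5/12 = 0.4167.

0.42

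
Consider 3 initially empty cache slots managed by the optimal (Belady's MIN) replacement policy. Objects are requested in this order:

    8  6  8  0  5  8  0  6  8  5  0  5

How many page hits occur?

6

8: fault, frames {8}
6: fault, frames {8,6}
8: hit
0: fault, frames {8,6,0}
5: fault, evict 6, frames {8,0,5}
8: hit
0: hit
6: fault, evict 0, frames {8,5,6}
8: hit
5: hit
0: fault, evict 6, frames {8,5,0}
5: hit
Hits: 6.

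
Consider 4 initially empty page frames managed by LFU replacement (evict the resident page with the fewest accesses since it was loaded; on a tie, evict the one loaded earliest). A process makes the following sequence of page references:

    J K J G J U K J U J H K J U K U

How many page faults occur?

J -> miss, frames [J]
K -> miss, frames [J, K]
J -> hit
G -> miss, frames [J, K, G]
J -> hit
U -> miss, frames [J, K, G, U]
K -> hit
J -> hit
U -> hit
J -> hit
H -> miss, evict G, frames [J, K, U, H]
K -> hit
J -> hit
U -> hit
K -> hit
U -> hit
Page faults: 5.

5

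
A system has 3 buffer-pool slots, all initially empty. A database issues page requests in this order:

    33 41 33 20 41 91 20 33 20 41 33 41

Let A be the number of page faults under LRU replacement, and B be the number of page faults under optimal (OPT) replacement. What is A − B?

Under LRU: F F . F . F . F . F . . → 6 faults.
Under OPT: F F . F . F . . . F . . → 5 faults.
A − B = 6 − 5 = 1.

1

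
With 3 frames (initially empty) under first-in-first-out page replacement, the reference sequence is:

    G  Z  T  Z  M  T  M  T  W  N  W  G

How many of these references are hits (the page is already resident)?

5

G -> miss, frames [G]
Z -> miss, frames [G, Z]
T -> miss, frames [G, Z, T]
Z -> hit
M -> miss, evict G, frames [Z, T, M]
T -> hit
M -> hit
T -> hit
W -> miss, evict Z, frames [T, M, W]
N -> miss, evict T, frames [M, W, N]
W -> hit
G -> miss, evict M, frames [W, N, G]
Hits: 5.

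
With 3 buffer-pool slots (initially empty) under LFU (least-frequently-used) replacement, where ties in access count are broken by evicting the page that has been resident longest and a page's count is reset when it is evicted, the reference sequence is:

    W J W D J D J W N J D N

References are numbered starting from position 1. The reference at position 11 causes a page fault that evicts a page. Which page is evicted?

N

pos 1: W -> fault, frames {W}
pos 2: J -> fault, frames {W,J}
pos 3: W -> hit
pos 4: D -> fault, frames {W,J,D}
pos 5: J -> hit
pos 6: D -> hit
pos 7: J -> hit
pos 8: W -> hit
pos 9: N -> fault, evict D, frames {W,J,N}
pos 10: J -> hit
pos 11: D -> fault, evict N, frames {W,J,D}
At position 11, page N is evicted.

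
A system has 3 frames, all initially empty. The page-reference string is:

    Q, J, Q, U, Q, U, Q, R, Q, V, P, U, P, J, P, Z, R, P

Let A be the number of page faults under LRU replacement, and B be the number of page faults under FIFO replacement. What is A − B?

-2

Under LRU: F F . F . . . F . F F F . F . F F . → 10 faults.
Under FIFO: F F . F . . . F F F F F . F . F F F → 12 faults.
A − B = 10 − 12 = -2.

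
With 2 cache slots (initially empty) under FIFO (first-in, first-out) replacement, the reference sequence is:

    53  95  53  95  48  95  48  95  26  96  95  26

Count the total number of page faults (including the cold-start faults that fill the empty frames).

7

53 -> fault, frames (53)
95 -> fault, frames (53 95)
53 -> hit
95 -> hit
48 -> fault, evict 53, frames (95 48)
95 -> hit
48 -> hit
95 -> hit
26 -> fault, evict 95, frames (48 26)
96 -> fault, evict 48, frames (26 96)
95 -> fault, evict 26, frames (96 95)
26 -> fault, evict 96, frames (95 26)
Page faults: 7.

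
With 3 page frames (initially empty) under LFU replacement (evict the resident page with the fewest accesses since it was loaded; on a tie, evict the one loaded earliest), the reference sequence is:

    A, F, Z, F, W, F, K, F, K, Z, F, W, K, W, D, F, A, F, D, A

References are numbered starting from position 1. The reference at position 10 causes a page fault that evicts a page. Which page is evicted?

W

pos 1: A → fault, frames (A)
pos 2: F → fault, frames (A F)
pos 3: Z → fault, frames (A F Z)
pos 4: F → hit
pos 5: W → fault, evict A, frames (F Z W)
pos 6: F → hit
pos 7: K → fault, evict Z, frames (F W K)
pos 8: F → hit
pos 9: K → hit
pos 10: Z → fault, evict W, frames (F K Z)
At position 10, page W is evicted.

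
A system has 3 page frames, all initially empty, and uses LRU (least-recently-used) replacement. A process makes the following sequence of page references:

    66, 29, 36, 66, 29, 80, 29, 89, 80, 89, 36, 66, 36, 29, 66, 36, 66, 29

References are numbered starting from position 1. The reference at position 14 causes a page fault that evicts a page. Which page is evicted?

pos 1: 66 → miss, frames (66)
pos 2: 29 → miss, frames (66 29)
pos 3: 36 → miss, frames (66 29 36)
pos 4: 66 → hit
pos 5: 29 → hit
pos 6: 80 → miss, evict 36, frames (66 29 80)
pos 7: 29 → hit
pos 8: 89 → miss, evict 66, frames (80 29 89)
pos 9: 80 → hit
pos 10: 89 → hit
pos 11: 36 → miss, evict 29, frames (80 89 36)
pos 12: 66 → miss, evict 80, frames (89 36 66)
pos 13: 36 → hit
pos 14: 29 → miss, evict 89, frames (66 36 29)
At position 14, page 89 is evicted.

89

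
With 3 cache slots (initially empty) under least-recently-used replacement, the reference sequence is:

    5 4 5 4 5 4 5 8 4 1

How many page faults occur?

4

5: miss, frames [5]
4: miss, frames [5, 4]
5: hit
4: hit
5: hit
4: hit
5: hit
8: miss, frames [4, 5, 8]
4: hit
1: miss, evict 5, frames [8, 4, 1]
Page faults: 4.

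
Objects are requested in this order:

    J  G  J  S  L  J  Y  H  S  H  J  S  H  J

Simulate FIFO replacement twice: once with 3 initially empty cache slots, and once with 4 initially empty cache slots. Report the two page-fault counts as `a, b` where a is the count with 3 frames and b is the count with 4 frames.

3 frames: F F . F F F F F F . F . . . → 9 faults.
4 frames: F F . F F . F F . . F F . . → 8 faults.
8 < 9: adding a frame reduced faults, as is typical.

9, 8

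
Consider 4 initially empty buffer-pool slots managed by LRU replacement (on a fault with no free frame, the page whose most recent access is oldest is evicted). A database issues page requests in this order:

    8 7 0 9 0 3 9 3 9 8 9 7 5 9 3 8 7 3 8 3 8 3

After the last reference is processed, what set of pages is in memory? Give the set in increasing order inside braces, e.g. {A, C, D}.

{3, 7, 8, 9}

8 → fault, frames [8]
7 → fault, frames [8, 7]
0 → fault, frames [8, 7, 0]
9 → fault, frames [8, 7, 0, 9]
0 → hit
3 → fault, evict 8, frames [7, 9, 0, 3]
9 → hit
3 → hit
9 → hit
8 → fault, evict 7, frames [0, 3, 9, 8]
9 → hit
7 → fault, evict 0, frames [3, 8, 9, 7]
5 → fault, evict 3, frames [8, 9, 7, 5]
9 → hit
3 → fault, evict 8, frames [7, 5, 9, 3]
8 → fault, evict 7, frames [5, 9, 3, 8]
7 → fault, evict 5, frames [9, 3, 8, 7]
3 → hit
8 → hit
3 → hit
8 → hit
3 → hit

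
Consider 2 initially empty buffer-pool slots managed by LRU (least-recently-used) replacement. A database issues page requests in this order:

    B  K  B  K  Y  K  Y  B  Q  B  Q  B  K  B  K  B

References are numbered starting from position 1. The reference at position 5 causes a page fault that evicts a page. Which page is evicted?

pos 1: B: miss, frames (B)
pos 2: K: miss, frames (B K)
pos 3: B: hit
pos 4: K: hit
pos 5: Y: miss, evict B, frames (K Y)
At position 5, page B is evicted.

B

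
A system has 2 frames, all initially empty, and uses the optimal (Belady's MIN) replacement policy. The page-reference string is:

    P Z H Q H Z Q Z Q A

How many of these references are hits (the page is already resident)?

4

P → fault, frames [P]
Z → fault, frames [P, Z]
H → fault, evict P, frames [Z, H]
Q → fault, evict Z, frames [H, Q]
H → hit
Z → fault, evict H, frames [Q, Z]
Q → hit
Z → hit
Q → hit
A → fault, evict Z, frames [Q, A]
Hits: 4.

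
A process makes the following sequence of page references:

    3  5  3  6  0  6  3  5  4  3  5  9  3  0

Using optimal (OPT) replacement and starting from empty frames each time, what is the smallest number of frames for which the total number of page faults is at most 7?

f=1: 14 faults
f=2: 10 faults
f=3: 8 faults
f=4: 6 faults
f=5: 6 faults
f=6: 6 faults
Smallest f with faults ≤ 7 is 4.

4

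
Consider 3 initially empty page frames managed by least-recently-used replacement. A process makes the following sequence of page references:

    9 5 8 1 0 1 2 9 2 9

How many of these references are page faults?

9 → fault, frames [9]
5 → fault, frames [9, 5]
8 → fault, frames [9, 5, 8]
1 → fault, evict 9, frames [5, 8, 1]
0 → fault, evict 5, frames [8, 1, 0]
1 → hit
2 → fault, evict 8, frames [0, 1, 2]
9 → fault, evict 0, frames [1, 2, 9]
2 → hit
9 → hit
Page faults: 7.

7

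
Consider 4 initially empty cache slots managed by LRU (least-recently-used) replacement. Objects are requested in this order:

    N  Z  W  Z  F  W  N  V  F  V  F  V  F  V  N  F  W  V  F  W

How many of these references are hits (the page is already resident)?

N -> fault, frames {N}
Z -> fault, frames {N,Z}
W -> fault, frames {N,Z,W}
Z -> hit
F -> fault, frames {N,W,Z,F}
W -> hit
N -> hit
V -> fault, evict Z, frames {F,W,N,V}
F -> hit
V -> hit
F -> hit
V -> hit
F -> hit
V -> hit
N -> hit
F -> hit
W -> hit
V -> hit
F -> hit
W -> hit
Hits: 15.

15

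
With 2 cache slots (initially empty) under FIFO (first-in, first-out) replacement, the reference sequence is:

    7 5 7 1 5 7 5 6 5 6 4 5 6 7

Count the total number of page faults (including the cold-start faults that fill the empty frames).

7: miss, frames {7}
5: miss, frames {7,5}
7: hit
1: miss, evict 7, frames {5,1}
5: hit
7: miss, evict 5, frames {1,7}
5: miss, evict 1, frames {7,5}
6: miss, evict 7, frames {5,6}
5: hit
6: hit
4: miss, evict 5, frames {6,4}
5: miss, evict 6, frames {4,5}
6: miss, evict 4, frames {5,6}
7: miss, evict 5, frames {6,7}
Page faults: 10.

10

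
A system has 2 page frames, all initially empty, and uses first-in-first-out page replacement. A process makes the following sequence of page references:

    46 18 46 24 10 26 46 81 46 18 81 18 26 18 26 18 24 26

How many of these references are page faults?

10

46 -> miss, frames {46}
18 -> miss, frames {46,18}
46 -> hit
24 -> miss, evict 46, frames {18,24}
10 -> miss, evict 18, frames {24,10}
26 -> miss, evict 24, frames {10,26}
46 -> miss, evict 10, frames {26,46}
81 -> miss, evict 26, frames {46,81}
46 -> hit
18 -> miss, evict 46, frames {81,18}
81 -> hit
18 -> hit
26 -> miss, evict 81, frames {18,26}
18 -> hit
26 -> hit
18 -> hit
24 -> miss, evict 18, frames {26,24}
26 -> hit
Page faults: 10.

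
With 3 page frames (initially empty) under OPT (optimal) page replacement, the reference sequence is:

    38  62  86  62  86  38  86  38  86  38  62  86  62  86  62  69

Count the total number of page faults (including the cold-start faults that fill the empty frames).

38 → fault, frames [38]
62 → fault, frames [38, 62]
86 → fault, frames [38, 62, 86]
62 → hit
86 → hit
38 → hit
86 → hit
38 → hit
86 → hit
38 → hit
62 → hit
86 → hit
62 → hit
86 → hit
62 → hit
69 → fault, evict 86, frames [38, 62, 69]
Page faults: 4.

4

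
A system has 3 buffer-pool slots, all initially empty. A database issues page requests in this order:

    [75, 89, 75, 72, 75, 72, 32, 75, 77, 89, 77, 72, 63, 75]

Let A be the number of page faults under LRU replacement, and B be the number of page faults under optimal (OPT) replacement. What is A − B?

Under LRU: F F . F . . F . F F . F F F → 9 faults.
Under OPT: F F . F . . F . F . . F F . → 7 faults.
A − B = 9 − 7 = 2.

2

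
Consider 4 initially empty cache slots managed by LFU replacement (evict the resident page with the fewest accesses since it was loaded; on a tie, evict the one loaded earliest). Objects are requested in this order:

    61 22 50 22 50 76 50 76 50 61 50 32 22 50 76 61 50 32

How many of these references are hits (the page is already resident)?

61 -> miss, frames {61}
22 -> miss, frames {61,22}
50 -> miss, frames {61,22,50}
22 -> hit
50 -> hit
76 -> miss, frames {61,22,50,76}
50 -> hit
76 -> hit
50 -> hit
61 -> hit
50 -> hit
32 -> miss, evict 61, frames {22,50,76,32}
22 -> hit
50 -> hit
76 -> hit
61 -> miss, evict 32, frames {22,50,76,61}
50 -> hit
32 -> miss, evict 61, frames {22,50,76,32}
Hits: 11.

11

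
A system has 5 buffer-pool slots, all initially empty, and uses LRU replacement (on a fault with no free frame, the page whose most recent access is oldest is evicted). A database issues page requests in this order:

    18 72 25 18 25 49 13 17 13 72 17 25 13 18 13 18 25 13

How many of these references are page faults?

8

18 → fault, frames [18]
72 → fault, frames [18, 72]
25 → fault, frames [18, 72, 25]
18 → hit
25 → hit
49 → fault, frames [72, 18, 25, 49]
13 → fault, frames [72, 18, 25, 49, 13]
17 → fault, evict 72, frames [18, 25, 49, 13, 17]
13 → hit
72 → fault, evict 18, frames [25, 49, 17, 13, 72]
17 → hit
25 → hit
13 → hit
18 → fault, evict 49, frames [72, 17, 25, 13, 18]
13 → hit
18 → hit
25 → hit
13 → hit
Page faults: 8.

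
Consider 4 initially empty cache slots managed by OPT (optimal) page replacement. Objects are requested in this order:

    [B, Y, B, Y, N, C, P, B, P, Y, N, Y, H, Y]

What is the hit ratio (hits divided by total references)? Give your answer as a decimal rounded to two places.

B: miss, frames [B]
Y: miss, frames [B, Y]
B: hit
Y: hit
N: miss, frames [B, Y, N]
C: miss, frames [B, Y, N, C]
P: miss, evict C, frames [B, Y, N, P]
B: hit
P: hit
Y: hit
N: hit
Y: hit
H: miss, evict P, frames [B, Y, N, H]
Y: hit
Hits: 8 of 14 references → 8/14 = 0.5714.

0.57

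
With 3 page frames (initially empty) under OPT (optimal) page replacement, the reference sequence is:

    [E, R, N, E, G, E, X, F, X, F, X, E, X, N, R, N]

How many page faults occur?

8

E → fault, frames (E)
R → fault, frames (E R)
N → fault, frames (E R N)
E → hit
G → fault, evict R, frames (E N G)
E → hit
X → fault, evict G, frames (E N X)
F → fault, evict N, frames (E X F)
X → hit
F → hit
X → hit
E → hit
X → hit
N → fault, evict F, frames (E X N)
R → fault, evict X, frames (E N R)
N → hit
Page faults: 8.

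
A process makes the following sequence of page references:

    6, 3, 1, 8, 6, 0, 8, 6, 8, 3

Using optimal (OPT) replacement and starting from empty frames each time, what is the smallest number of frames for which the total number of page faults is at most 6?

3

f=1: 10 faults
f=2: 7 faults
f=3: 6 faults
f=4: 5 faults
f=5: 5 faults
Smallest f with faults ≤ 6 is 3.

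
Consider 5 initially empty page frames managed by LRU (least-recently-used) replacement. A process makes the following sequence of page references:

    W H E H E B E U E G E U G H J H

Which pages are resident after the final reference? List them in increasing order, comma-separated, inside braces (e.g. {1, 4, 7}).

W → miss, frames (W)
H → miss, frames (W H)
E → miss, frames (W H E)
H → hit
E → hit
B → miss, frames (W H E B)
E → hit
U → miss, frames (W H B E U)
E → hit
G → miss, evict W, frames (H B U E G)
E → hit
U → hit
G → hit
H → hit
J → miss, evict B, frames (E U G H J)
H → hit

{E, G, H, J, U}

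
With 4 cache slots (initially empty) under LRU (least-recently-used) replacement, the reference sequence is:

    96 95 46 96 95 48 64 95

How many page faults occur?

96 -> fault, frames [96]
95 -> fault, frames [96, 95]
46 -> fault, frames [96, 95, 46]
96 -> hit
95 -> hit
48 -> fault, frames [46, 96, 95, 48]
64 -> fault, evict 46, frames [96, 95, 48, 64]
95 -> hit
Page faults: 5.

5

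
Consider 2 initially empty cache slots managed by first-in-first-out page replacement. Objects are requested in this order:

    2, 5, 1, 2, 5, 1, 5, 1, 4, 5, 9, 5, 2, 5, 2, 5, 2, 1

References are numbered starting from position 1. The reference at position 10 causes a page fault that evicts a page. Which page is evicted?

1

pos 1: 2 -> fault, frames {2}
pos 2: 5 -> fault, frames {2,5}
pos 3: 1 -> fault, evict 2, frames {5,1}
pos 4: 2 -> fault, evict 5, frames {1,2}
pos 5: 5 -> fault, evict 1, frames {2,5}
pos 6: 1 -> fault, evict 2, frames {5,1}
pos 7: 5 -> hit
pos 8: 1 -> hit
pos 9: 4 -> fault, evict 5, frames {1,4}
pos 10: 5 -> fault, evict 1, frames {4,5}
At position 10, page 1 is evicted.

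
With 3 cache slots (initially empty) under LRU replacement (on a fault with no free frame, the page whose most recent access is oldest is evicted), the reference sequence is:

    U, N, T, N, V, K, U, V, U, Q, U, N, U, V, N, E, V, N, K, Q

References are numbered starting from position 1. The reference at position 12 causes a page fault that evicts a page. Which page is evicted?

V

pos 1: U → fault, frames {U}
pos 2: N → fault, frames {U,N}
pos 3: T → fault, frames {U,N,T}
pos 4: N → hit
pos 5: V → fault, evict U, frames {T,N,V}
pos 6: K → fault, evict T, frames {N,V,K}
pos 7: U → fault, evict N, frames {V,K,U}
pos 8: V → hit
pos 9: U → hit
pos 10: Q → fault, evict K, frames {V,U,Q}
pos 11: U → hit
pos 12: N → fault, evict V, frames {Q,U,N}
At position 12, page V is evicted.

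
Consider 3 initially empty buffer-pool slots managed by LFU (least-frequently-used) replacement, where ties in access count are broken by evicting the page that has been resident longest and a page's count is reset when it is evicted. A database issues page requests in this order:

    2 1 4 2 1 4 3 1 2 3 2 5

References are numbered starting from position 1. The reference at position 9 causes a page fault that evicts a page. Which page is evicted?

pos 1: 2 -> miss, frames {2}
pos 2: 1 -> miss, frames {2,1}
pos 3: 4 -> miss, frames {2,1,4}
pos 4: 2 -> hit
pos 5: 1 -> hit
pos 6: 4 -> hit
pos 7: 3 -> miss, evict 2, frames {1,4,3}
pos 8: 1 -> hit
pos 9: 2 -> miss, evict 3, frames {1,4,2}
At position 9, page 3 is evicted.

3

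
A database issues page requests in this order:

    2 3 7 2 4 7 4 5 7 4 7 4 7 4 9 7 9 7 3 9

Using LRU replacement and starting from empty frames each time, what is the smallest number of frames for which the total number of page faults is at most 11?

3

f=1: 20 faults
f=2: 13 faults
f=3: 7 faults
f=4: 7 faults
f=5: 7 faults
f=6: 6 faults
Smallest f with faults ≤ 11 is 3.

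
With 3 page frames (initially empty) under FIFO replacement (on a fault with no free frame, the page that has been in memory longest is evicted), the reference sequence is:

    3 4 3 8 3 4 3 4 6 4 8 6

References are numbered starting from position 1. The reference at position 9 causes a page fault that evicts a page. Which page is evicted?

pos 1: 3 → fault, frames {3}
pos 2: 4 → fault, frames {3,4}
pos 3: 3 → hit
pos 4: 8 → fault, frames {3,4,8}
pos 5: 3 → hit
pos 6: 4 → hit
pos 7: 3 → hit
pos 8: 4 → hit
pos 9: 6 → fault, evict 3, frames {4,8,6}
At position 9, page 3 is evicted.

3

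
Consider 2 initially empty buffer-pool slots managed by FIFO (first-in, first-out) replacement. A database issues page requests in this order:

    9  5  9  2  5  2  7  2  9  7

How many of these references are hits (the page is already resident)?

9: miss, frames {9}
5: miss, frames {9,5}
9: hit
2: miss, evict 9, frames {5,2}
5: hit
2: hit
7: miss, evict 5, frames {2,7}
2: hit
9: miss, evict 2, frames {7,9}
7: hit
Hits: 5.

5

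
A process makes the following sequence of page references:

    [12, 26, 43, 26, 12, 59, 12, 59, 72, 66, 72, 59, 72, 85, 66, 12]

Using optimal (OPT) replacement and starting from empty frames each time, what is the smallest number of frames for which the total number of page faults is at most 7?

f=1: 16 faults
f=2: 11 faults
f=3: 8 faults
f=4: 7 faults
f=5: 7 faults
f=6: 7 faults
f=7: 7 faults
Smallest f with faults ≤ 7 is 4.

4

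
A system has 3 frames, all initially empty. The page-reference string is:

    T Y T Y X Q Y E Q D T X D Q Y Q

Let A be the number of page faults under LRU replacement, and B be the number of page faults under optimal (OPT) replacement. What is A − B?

2

Under LRU: F F . . F F . F . F F F . F F . → 10 faults.
Under OPT: F F . . F F . F . F . F . . F . → 8 faults.
A − B = 10 − 8 = 2.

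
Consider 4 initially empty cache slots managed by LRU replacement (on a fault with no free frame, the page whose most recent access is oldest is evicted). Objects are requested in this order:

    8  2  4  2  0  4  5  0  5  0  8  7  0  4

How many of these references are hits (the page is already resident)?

8 → fault, frames {8}
2 → fault, frames {8,2}
4 → fault, frames {8,2,4}
2 → hit
0 → fault, frames {8,4,2,0}
4 → hit
5 → fault, evict 8, frames {2,0,4,5}
0 → hit
5 → hit
0 → hit
8 → fault, evict 2, frames {4,5,0,8}
7 → fault, evict 4, frames {5,0,8,7}
0 → hit
4 → fault, evict 5, frames {8,7,0,4}
Hits: 6.

6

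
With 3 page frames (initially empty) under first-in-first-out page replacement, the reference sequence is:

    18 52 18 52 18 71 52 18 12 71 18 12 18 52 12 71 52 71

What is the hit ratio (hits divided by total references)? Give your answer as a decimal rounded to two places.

18 → miss, frames (18)
52 → miss, frames (18 52)
18 → hit
52 → hit
18 → hit
71 → miss, frames (18 52 71)
52 → hit
18 → hit
12 → miss, evict 18, frames (52 71 12)
71 → hit
18 → miss, evict 52, frames (71 12 18)
12 → hit
18 → hit
52 → miss, evict 71, frames (12 18 52)
12 → hit
71 → miss, evict 12, frames (18 52 71)
52 → hit
71 → hit
Hits: 11 of 18 references → 11/18 = 0.6111.

0.61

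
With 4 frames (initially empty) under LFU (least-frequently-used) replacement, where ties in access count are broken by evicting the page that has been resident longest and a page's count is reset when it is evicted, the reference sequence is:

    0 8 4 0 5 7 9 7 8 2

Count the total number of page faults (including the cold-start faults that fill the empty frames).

8

0 -> miss, frames (0)
8 -> miss, frames (0 8)
4 -> miss, frames (0 8 4)
0 -> hit
5 -> miss, frames (0 8 4 5)
7 -> miss, evict 8, frames (0 4 5 7)
9 -> miss, evict 4, frames (0 5 7 9)
7 -> hit
8 -> miss, evict 5, frames (0 7 9 8)
2 -> miss, evict 9, frames (0 7 8 2)
Page faults: 8.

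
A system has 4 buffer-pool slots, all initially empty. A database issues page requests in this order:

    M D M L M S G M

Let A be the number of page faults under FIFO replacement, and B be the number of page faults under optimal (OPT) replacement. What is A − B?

Under FIFO: F F . F . F F F → 6 faults.
Under OPT: F F . F . F F . → 5 faults.
A − B = 6 − 5 = 1.

1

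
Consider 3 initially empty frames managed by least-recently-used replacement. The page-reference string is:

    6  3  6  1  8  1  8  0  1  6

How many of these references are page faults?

6

6 → fault, frames [6]
3 → fault, frames [6, 3]
6 → hit
1 → fault, frames [3, 6, 1]
8 → fault, evict 3, frames [6, 1, 8]
1 → hit
8 → hit
0 → fault, evict 6, frames [1, 8, 0]
1 → hit
6 → fault, evict 8, frames [0, 1, 6]
Page faults: 6.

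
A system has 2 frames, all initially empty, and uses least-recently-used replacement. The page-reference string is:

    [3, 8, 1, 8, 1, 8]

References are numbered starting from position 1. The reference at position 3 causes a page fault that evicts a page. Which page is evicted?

3

pos 1: 3 → fault, frames [3]
pos 2: 8 → fault, frames [3, 8]
pos 3: 1 → fault, evict 3, frames [8, 1]
At position 3, page 3 is evicted.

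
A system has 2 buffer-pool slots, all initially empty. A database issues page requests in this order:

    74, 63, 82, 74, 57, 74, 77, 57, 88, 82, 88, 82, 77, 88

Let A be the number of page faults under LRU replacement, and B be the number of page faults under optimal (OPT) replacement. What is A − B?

3

Under LRU: F F F F F . F F F F . . F F → 11 faults.
Under OPT: F F F . F . F . F F . . F . → 8 faults.
A − B = 11 − 8 = 3.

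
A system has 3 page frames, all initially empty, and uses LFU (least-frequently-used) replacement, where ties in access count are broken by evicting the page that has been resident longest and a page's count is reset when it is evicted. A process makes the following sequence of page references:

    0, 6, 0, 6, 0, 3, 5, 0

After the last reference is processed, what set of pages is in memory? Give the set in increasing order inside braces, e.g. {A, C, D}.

{0, 5, 6}

0 → miss, frames {0}
6 → miss, frames {0,6}
0 → hit
6 → hit
0 → hit
3 → miss, frames {0,6,3}
5 → miss, evict 3, frames {0,6,5}
0 → hit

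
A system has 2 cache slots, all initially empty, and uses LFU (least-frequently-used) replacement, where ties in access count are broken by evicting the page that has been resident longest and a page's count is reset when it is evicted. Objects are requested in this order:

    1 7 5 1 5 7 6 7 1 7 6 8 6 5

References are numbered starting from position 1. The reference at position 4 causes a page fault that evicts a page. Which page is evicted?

pos 1: 1 → fault, frames (1)
pos 2: 7 → fault, frames (1 7)
pos 3: 5 → fault, evict 1, frames (7 5)
pos 4: 1 → fault, evict 7, frames (5 1)
At position 4, page 7 is evicted.

7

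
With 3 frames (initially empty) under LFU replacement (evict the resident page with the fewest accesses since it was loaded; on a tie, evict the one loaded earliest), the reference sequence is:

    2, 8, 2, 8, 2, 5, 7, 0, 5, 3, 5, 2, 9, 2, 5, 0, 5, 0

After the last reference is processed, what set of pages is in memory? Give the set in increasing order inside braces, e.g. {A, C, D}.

2 → miss, frames (2)
8 → miss, frames (2 8)
2 → hit
8 → hit
2 → hit
5 → miss, frames (2 8 5)
7 → miss, evict 5, frames (2 8 7)
0 → miss, evict 7, frames (2 8 0)
5 → miss, evict 0, frames (2 8 5)
3 → miss, evict 5, frames (2 8 3)
5 → miss, evict 3, frames (2 8 5)
2 → hit
9 → miss, evict 5, frames (2 8 9)
2 → hit
5 → miss, evict 9, frames (2 8 5)
0 → miss, evict 5, frames (2 8 0)
5 → miss, evict 0, frames (2 8 5)
0 → miss, evict 5, frames (2 8 0)

{0, 2, 8}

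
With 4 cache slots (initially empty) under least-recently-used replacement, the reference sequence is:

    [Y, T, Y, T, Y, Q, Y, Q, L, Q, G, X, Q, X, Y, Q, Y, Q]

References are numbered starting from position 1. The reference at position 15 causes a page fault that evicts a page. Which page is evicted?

pos 1: Y -> miss, frames [Y]
pos 2: T -> miss, frames [Y, T]
pos 3: Y -> hit
pos 4: T -> hit
pos 5: Y -> hit
pos 6: Q -> miss, frames [T, Y, Q]
pos 7: Y -> hit
pos 8: Q -> hit
pos 9: L -> miss, frames [T, Y, Q, L]
pos 10: Q -> hit
pos 11: G -> miss, evict T, frames [Y, L, Q, G]
pos 12: X -> miss, evict Y, frames [L, Q, G, X]
pos 13: Q -> hit
pos 14: X -> hit
pos 15: Y -> miss, evict L, frames [G, Q, X, Y]
At position 15, page L is evicted.

L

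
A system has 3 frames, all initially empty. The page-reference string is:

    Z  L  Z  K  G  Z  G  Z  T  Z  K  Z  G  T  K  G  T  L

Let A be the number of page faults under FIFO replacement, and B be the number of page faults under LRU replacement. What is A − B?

-1

Under FIFO: F F . F F F . . F . F . F . . . . F → 9 faults.
Under LRU: F F . F F . . . F . F . F F F . . F → 10 faults.
A − B = 9 − 10 = -1.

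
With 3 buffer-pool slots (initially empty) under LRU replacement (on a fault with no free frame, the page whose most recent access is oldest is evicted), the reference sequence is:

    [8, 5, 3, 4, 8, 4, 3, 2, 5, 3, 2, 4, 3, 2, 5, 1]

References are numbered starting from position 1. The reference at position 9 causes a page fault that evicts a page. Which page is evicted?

4

pos 1: 8: fault, frames [8]
pos 2: 5: fault, frames [8, 5]
pos 3: 3: fault, frames [8, 5, 3]
pos 4: 4: fault, evict 8, frames [5, 3, 4]
pos 5: 8: fault, evict 5, frames [3, 4, 8]
pos 6: 4: hit
pos 7: 3: hit
pos 8: 2: fault, evict 8, frames [4, 3, 2]
pos 9: 5: fault, evict 4, frames [3, 2, 5]
At position 9, page 4 is evicted.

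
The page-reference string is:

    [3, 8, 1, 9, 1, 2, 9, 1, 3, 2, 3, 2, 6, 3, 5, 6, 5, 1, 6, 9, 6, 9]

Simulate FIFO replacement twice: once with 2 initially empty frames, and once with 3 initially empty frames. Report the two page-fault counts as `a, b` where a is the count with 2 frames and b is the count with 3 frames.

15, 11

2 frames: F F F F . F . F F F . . F F F F . F . F F . → 15 faults.
3 frames: F F F F . F . . F . . . F . F . . F . F F . → 11 faults.
11 < 15: adding a frame reduced faults, as is typical.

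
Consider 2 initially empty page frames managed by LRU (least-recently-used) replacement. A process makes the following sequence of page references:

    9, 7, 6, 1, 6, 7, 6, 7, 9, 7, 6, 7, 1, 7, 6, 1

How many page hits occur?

9 -> miss, frames (9)
7 -> miss, frames (9 7)
6 -> miss, evict 9, frames (7 6)
1 -> miss, evict 7, frames (6 1)
6 -> hit
7 -> miss, evict 1, frames (6 7)
6 -> hit
7 -> hit
9 -> miss, evict 6, frames (7 9)
7 -> hit
6 -> miss, evict 9, frames (7 6)
7 -> hit
1 -> miss, evict 6, frames (7 1)
7 -> hit
6 -> miss, evict 1, frames (7 6)
1 -> miss, evict 7, frames (6 1)
Hits: 6.

6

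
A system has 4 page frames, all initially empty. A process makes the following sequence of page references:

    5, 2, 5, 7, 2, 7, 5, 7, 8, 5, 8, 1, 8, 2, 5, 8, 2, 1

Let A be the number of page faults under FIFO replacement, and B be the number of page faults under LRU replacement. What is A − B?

1

Under FIFO: F F . F . . . . F . . F . . F . F . → 7 faults.
Under LRU: F F . F . . . . F . . F . F . . . . → 6 faults.
A − B = 7 − 6 = 1.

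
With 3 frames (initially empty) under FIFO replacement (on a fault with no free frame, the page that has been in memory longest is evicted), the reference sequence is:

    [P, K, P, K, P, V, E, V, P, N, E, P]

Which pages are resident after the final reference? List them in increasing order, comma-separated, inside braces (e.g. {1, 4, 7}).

{E, N, P}

P → fault, frames [P]
K → fault, frames [P, K]
P → hit
K → hit
P → hit
V → fault, frames [P, K, V]
E → fault, evict P, frames [K, V, E]
V → hit
P → fault, evict K, frames [V, E, P]
N → fault, evict V, frames [E, P, N]
E → hit
P → hit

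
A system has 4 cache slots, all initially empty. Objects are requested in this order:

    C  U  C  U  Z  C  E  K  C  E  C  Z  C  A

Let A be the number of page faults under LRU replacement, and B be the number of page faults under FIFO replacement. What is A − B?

Under LRU: F F . . F . F F . . . . . F → 6 faults.
Under FIFO: F F . . F . F F F . . . . F → 7 faults.
A − B = 6 − 7 = -1.

-1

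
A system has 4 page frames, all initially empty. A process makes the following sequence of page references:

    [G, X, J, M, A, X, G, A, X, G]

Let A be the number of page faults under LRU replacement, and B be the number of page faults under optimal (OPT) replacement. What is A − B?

1

Under LRU: F F F F F . F . . . → 6 faults.
Under OPT: F F F F F . . . . . → 5 faults.
A − B = 6 − 5 = 1.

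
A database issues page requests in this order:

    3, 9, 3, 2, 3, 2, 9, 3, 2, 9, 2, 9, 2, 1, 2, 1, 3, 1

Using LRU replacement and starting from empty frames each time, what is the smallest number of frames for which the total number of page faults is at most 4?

f=1: 18 faults
f=2: 9 faults
f=3: 5 faults
f=4: 4 faults
Smallest f with faults ≤ 4 is 4.

4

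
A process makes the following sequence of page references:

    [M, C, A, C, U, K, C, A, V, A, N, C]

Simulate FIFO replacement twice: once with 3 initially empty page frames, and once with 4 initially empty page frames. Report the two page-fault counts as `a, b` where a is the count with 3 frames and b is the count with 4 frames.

3 frames: F F F . F F F F F . F F → 10 faults.
4 frames: F F F . F F . . F . F F → 8 faults.
8 < 10: adding a frame reduced faults, as is typical.

10, 8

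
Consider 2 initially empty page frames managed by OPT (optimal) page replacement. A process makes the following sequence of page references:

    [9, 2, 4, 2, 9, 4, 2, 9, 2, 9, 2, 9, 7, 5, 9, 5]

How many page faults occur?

9: miss, frames [9]
2: miss, frames [9, 2]
4: miss, evict 9, frames [2, 4]
2: hit
9: miss, evict 2, frames [4, 9]
4: hit
2: miss, evict 4, frames [9, 2]
9: hit
2: hit
9: hit
2: hit
9: hit
7: miss, evict 2, frames [9, 7]
5: miss, evict 7, frames [9, 5]
9: hit
5: hit
Page faults: 7.

7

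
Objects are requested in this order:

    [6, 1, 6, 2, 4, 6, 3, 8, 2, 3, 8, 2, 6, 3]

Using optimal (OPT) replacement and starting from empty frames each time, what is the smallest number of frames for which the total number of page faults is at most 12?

f=1: 14 faults
f=2: 10 faults
f=3: 7 faults
f=4: 6 faults
f=5: 6 faults
f=6: 6 faults
Smallest f with faults ≤ 12 is 2.

2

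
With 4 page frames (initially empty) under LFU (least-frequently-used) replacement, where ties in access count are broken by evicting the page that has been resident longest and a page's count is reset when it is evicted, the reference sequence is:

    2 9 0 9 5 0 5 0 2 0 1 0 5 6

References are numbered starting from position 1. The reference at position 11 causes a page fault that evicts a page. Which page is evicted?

2

pos 1: 2: miss, frames {2}
pos 2: 9: miss, frames {2,9}
pos 3: 0: miss, frames {2,9,0}
pos 4: 9: hit
pos 5: 5: miss, frames {2,9,0,5}
pos 6: 0: hit
pos 7: 5: hit
pos 8: 0: hit
pos 9: 2: hit
pos 10: 0: hit
pos 11: 1: miss, evict 2, frames {9,0,5,1}
At position 11, page 2 is evicted.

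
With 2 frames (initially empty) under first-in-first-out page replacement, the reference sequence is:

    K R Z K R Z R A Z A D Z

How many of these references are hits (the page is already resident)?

K → miss, frames (K)
R → miss, frames (K R)
Z → miss, evict K, frames (R Z)
K → miss, evict R, frames (Z K)
R → miss, evict Z, frames (K R)
Z → miss, evict K, frames (R Z)
R → hit
A → miss, evict R, frames (Z A)
Z → hit
A → hit
D → miss, evict Z, frames (A D)
Z → miss, evict A, frames (D Z)
Hits: 3.

3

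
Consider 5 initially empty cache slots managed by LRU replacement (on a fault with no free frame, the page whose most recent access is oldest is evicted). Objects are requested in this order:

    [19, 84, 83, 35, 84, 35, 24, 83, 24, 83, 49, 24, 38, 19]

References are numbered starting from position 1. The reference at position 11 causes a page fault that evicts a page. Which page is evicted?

pos 1: 19 -> miss, frames (19)
pos 2: 84 -> miss, frames (19 84)
pos 3: 83 -> miss, frames (19 84 83)
pos 4: 35 -> miss, frames (19 84 83 35)
pos 5: 84 -> hit
pos 6: 35 -> hit
pos 7: 24 -> miss, frames (19 83 84 35 24)
pos 8: 83 -> hit
pos 9: 24 -> hit
pos 10: 83 -> hit
pos 11: 49 -> miss, evict 19, frames (84 35 24 83 49)
At position 11, page 19 is evicted.

19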